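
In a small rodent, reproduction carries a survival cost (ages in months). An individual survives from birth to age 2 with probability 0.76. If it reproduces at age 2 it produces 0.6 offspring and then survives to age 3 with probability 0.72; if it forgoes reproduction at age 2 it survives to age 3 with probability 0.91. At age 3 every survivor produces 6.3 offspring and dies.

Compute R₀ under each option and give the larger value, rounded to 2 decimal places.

breed at age 2: R₀ = 0.76 × (0.6 + 0.72 × 6.3) = 0.76 × 5.1360 = 3.9034
delay to age 3: R₀ = 0.76 × (0.91 × 6.3) = 0.76 × 5.7330 = 4.3571
Higher: delay to age 3 (4.3571).

4.36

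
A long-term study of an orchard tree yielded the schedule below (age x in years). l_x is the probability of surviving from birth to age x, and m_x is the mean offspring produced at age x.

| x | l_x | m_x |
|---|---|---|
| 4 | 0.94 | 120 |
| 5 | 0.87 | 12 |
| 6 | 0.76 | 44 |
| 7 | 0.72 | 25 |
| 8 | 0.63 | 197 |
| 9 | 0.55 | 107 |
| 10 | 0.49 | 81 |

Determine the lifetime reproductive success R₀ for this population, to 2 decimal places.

397.33

R₀ = Σ l_x m_x:
  age 4: 0.94 × 120 = 112.8000
  age 5: 0.87 × 12 = 10.4400
  age 6: 0.76 × 44 = 33.4400
  age 7: 0.72 × 25 = 18.0000
  age 8: 0.63 × 197 = 124.1100
  age 9: 0.55 × 107 = 58.8500
  age 10: 0.49 × 81 = 39.6900
R₀ = 112.8000 + 10.4400 + 33.4400 + 18.0000 + 124.1100 + 58.8500 + 39.6900 = 397.3300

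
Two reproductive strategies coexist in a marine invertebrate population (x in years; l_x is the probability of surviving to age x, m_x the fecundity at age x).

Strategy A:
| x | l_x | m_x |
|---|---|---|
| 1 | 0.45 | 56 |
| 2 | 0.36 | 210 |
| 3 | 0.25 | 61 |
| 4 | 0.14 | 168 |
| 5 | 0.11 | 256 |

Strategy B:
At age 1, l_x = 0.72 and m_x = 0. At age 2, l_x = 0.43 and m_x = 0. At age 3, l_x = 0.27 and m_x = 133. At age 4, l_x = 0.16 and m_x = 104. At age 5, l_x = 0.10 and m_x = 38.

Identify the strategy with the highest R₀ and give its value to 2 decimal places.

167.73

Strategy A: R₀ = 0.45×56 + 0.36×210 + 0.25×61 + 0.14×168 + 0.11×256 = 167.7300
Strategy B: R₀ = 0.72×0 + 0.43×0 + 0.27×133 + 0.16×104 + 0.10×38 = 56.3500
Highest R₀: strategy A with 167.7300.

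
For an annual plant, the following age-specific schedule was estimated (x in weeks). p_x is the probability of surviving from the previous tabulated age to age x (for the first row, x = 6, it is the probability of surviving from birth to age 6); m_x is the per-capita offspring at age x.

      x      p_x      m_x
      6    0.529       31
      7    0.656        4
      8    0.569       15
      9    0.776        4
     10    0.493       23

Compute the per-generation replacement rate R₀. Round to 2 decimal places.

23.10

Survivorship from birth: l_x = p_6·p_7·…·p_x.
  l_6 = 0.52900
  l_7 = 0.34702
  l_8 = 0.19746
  l_9 = 0.15323
  l_10 = 0.07554
R₀ = Σ l_x m_x:
  age 6: 0.52900 × 31 = 16.3990
  age 7: 0.34702 × 4 = 1.3881
  age 8: 0.19746 × 15 = 2.9619
  age 9: 0.15323 × 4 = 0.6129
  age 10: 0.07554 × 23 = 1.7374
R₀ = 16.3990 + 1.3881 + 2.9619 + 0.6129 + 1.7374 = 23.0993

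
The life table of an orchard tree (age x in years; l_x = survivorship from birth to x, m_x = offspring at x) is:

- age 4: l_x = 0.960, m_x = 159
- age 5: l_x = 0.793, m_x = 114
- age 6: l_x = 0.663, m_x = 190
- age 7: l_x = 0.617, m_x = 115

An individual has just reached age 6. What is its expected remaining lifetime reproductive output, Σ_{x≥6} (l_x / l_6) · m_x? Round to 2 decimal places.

297.02

l_6 = 0.663. Conditional survival from age 6 to x is l_x / l_6.
  x=6: (0.663/0.663) × 190 = 190.0000
  x=7: (0.617/0.663) × 115 = 107.0211
Sum = 190.0000 + 107.0211 = 297.0211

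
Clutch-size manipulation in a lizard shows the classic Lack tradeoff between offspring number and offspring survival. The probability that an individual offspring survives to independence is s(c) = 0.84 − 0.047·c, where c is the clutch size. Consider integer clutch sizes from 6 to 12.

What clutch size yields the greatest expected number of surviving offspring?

Expected surviving offspring = c × s(c):
  c=6: 6 × 0.558 = 3.348
  c=7: 7 × 0.511 = 3.577
  c=8: 8 × 0.464 = 3.712
  c=9: 9 × 0.417 = 3.753
  c=10: 10 × 0.370 = 3.700
  c=11: 11 × 0.323 = 3.553
  c=12: 12 × 0.276 = 3.312
Maximum at c = 9 (3.753 surviving offspring).

9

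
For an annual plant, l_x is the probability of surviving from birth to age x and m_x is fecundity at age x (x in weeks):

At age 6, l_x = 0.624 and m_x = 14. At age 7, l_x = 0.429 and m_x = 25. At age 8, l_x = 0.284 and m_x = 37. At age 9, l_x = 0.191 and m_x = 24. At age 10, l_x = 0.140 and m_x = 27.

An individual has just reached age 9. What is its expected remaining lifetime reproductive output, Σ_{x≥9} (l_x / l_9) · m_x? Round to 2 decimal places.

43.79

l_9 = 0.191. Conditional survival from age 9 to x is l_x / l_9.
  x=9: (0.191/0.191) × 24 = 24.0000
  x=10: (0.140/0.191) × 27 = 19.7906
Sum = 24.0000 + 19.7906 = 43.7906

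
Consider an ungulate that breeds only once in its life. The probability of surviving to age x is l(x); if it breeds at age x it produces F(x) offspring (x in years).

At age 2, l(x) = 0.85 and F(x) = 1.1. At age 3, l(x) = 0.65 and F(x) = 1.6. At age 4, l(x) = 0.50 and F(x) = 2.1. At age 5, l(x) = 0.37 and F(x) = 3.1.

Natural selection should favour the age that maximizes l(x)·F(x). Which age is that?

Expected offspring if breeding at age x = l(x) × F(x):
  age 2: 0.85 × 1.1 = 0.935
  age 3: 0.65 × 1.6 = 1.040
  age 4: 0.50 × 2.1 = 1.050
  age 5: 0.37 × 3.1 = 1.147
Maximum at age 5 (1.147).

5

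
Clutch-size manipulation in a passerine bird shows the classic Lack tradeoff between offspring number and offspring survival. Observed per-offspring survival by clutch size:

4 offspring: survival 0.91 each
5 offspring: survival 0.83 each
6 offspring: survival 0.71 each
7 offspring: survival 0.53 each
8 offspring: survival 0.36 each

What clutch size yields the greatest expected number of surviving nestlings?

Expected surviving nestlings = c × s(c):
  c=4: 4 × 0.91 = 3.640
  c=5: 5 × 0.83 = 4.150
  c=6: 6 × 0.71 = 4.260
  c=7: 7 × 0.53 = 3.710
  c=8: 8 × 0.36 = 2.880
Maximum at c = 6 (4.260 surviving nestlings).

6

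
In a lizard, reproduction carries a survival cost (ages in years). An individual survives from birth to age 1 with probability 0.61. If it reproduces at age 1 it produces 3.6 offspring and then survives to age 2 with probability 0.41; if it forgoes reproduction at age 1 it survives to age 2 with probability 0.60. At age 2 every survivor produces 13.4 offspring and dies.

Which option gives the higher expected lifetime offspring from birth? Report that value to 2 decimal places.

breed at age 1: R₀ = 0.61 × (3.6 + 0.41 × 13.4) = 0.61 × 9.0940 = 5.5473
delay to age 2: R₀ = 0.61 × (0.60 × 13.4) = 0.61 × 8.0400 = 4.9044
Higher: breed at age 1 (5.5473).

5.55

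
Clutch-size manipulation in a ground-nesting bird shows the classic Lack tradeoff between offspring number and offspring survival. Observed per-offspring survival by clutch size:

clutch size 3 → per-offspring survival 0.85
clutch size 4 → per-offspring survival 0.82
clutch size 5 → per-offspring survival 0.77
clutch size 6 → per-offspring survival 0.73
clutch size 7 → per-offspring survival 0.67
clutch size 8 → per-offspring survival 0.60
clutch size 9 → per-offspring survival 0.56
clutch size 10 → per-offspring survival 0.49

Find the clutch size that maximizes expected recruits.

9

Expected recruits = c × s(c):
  c=3: 3 × 0.85 = 2.550
  c=4: 4 × 0.82 = 3.280
  c=5: 5 × 0.77 = 3.850
  c=6: 6 × 0.73 = 4.380
  c=7: 7 × 0.67 = 4.690
  c=8: 8 × 0.60 = 4.800
  c=9: 9 × 0.56 = 5.040
  c=10: 10 × 0.49 = 4.900
Maximum at c = 9 (5.040 recruits).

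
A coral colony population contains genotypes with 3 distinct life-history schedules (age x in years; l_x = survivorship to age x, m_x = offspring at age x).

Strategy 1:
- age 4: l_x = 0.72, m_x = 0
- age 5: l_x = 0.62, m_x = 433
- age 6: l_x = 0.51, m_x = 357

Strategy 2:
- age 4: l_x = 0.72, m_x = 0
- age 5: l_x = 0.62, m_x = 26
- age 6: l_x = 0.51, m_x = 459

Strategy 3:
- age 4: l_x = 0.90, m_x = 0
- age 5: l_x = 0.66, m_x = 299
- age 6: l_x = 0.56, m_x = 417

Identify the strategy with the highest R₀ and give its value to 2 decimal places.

450.53

Strategy 1: R₀ = 0.72×0 + 0.62×433 + 0.51×357 = 450.5300
Strategy 2: R₀ = 0.72×0 + 0.62×26 + 0.51×459 = 250.2100
Strategy 3: R₀ = 0.90×0 + 0.66×299 + 0.56×417 = 430.8600
Highest R₀: strategy 1 with 450.5300.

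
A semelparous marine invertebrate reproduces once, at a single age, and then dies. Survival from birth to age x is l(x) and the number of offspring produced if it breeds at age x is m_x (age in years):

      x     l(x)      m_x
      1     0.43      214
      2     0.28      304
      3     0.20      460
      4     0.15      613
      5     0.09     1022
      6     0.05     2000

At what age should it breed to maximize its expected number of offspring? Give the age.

Expected offspring if breeding at age x = l(x) × m_x:
  age 1: 0.43 × 214 = 92.020
  age 2: 0.28 × 304 = 85.120
  age 3: 0.20 × 460 = 92.000
  age 4: 0.15 × 613 = 91.950
  age 5: 0.09 × 1022 = 91.980
  age 6: 0.05 × 2000 = 100.000
Maximum at age 6 (100.000).

6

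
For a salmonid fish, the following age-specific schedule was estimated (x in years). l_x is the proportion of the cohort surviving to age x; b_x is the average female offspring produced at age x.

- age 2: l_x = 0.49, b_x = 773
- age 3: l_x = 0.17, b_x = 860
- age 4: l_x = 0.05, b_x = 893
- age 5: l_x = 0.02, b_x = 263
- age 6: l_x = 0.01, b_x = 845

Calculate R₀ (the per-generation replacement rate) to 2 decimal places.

583.33

R₀ = Σ l_x b_x:
  age 2: 0.49 × 773 = 378.7700
  age 3: 0.17 × 860 = 146.2000
  age 4: 0.05 × 893 = 44.6500
  age 5: 0.02 × 263 = 5.2600
  age 6: 0.01 × 845 = 8.4500
R₀ = 378.7700 + 146.2000 + 44.6500 + 5.2600 + 8.4500 = 583.3300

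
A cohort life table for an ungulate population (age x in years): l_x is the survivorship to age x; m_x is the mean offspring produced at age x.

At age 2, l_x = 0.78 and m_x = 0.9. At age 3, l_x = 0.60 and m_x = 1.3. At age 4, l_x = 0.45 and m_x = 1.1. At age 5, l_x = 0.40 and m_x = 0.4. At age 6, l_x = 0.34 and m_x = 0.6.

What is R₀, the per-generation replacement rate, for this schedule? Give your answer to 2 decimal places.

R₀ = Σ l_x m_x:
  age 2: 0.78 × 0.9 = 0.7020
  age 3: 0.60 × 1.3 = 0.7800
  age 4: 0.45 × 1.1 = 0.4950
  age 5: 0.40 × 0.4 = 0.1600
  age 6: 0.34 × 0.6 = 0.2040
R₀ = 0.7020 + 0.7800 + 0.4950 + 0.1600 + 0.2040 = 2.3410

2.34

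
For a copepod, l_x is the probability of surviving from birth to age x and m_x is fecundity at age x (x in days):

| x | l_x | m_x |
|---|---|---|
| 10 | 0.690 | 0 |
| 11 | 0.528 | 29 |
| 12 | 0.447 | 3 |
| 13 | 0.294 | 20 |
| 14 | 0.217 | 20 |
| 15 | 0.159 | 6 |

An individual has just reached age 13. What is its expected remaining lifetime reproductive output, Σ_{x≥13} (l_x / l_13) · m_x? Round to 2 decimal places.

l_13 = 0.294. Conditional survival from age 13 to x is l_x / l_13.
  x=13: (0.294/0.294) × 20 = 20.0000
  x=14: (0.217/0.294) × 20 = 14.7619
  x=15: (0.159/0.294) × 6 = 3.2449
Sum = 20.0000 + 14.7619 + 3.2449 = 38.0068

38.01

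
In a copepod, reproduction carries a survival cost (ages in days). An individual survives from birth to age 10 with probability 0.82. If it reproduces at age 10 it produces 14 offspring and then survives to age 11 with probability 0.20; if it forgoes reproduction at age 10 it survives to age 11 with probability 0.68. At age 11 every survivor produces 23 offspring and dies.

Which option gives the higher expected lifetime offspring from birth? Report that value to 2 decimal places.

15.25

breed at age 10: R₀ = 0.82 × (14 + 0.20 × 23) = 0.82 × 18.6000 = 15.2520
delay to age 11: R₀ = 0.82 × (0.68 × 23) = 0.82 × 15.6400 = 12.8248
Higher: breed at age 10 (15.2520).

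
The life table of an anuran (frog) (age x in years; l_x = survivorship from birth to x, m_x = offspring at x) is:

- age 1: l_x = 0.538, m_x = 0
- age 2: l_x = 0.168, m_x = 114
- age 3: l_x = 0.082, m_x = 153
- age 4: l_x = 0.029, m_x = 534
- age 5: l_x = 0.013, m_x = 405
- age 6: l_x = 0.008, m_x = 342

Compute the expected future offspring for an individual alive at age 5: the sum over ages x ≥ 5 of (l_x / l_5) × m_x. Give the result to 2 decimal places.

615.46

l_5 = 0.013. Conditional survival from age 5 to x is l_x / l_5.
  x=5: (0.013/0.013) × 405 = 405.0000
  x=6: (0.008/0.013) × 342 = 210.4615
Sum = 405.0000 + 210.4615 = 615.4615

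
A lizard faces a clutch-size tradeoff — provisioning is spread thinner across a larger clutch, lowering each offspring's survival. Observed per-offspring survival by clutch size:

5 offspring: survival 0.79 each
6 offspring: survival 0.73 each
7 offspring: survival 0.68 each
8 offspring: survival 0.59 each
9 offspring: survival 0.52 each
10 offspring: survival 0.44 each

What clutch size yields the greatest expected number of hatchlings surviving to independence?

7

Expected hatchlings surviving to independence = c × s(c):
  c=5: 5 × 0.79 = 3.950
  c=6: 6 × 0.73 = 4.380
  c=7: 7 × 0.68 = 4.760
  c=8: 8 × 0.59 = 4.720
  c=9: 9 × 0.52 = 4.680
  c=10: 10 × 0.44 = 4.400
Maximum at c = 7 (4.760 hatchlings surviving to independence).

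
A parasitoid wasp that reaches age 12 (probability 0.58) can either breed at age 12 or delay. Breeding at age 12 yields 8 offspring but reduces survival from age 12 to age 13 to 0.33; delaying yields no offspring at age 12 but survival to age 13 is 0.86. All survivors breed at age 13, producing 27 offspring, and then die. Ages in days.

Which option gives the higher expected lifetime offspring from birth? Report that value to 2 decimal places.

breed at age 12: R₀ = 0.58 × (8 + 0.33 × 27) = 0.58 × 16.9100 = 9.8078
delay to age 13: R₀ = 0.58 × (0.86 × 27) = 0.58 × 23.2200 = 13.4676
Higher: delay to age 13 (13.4676).

13.47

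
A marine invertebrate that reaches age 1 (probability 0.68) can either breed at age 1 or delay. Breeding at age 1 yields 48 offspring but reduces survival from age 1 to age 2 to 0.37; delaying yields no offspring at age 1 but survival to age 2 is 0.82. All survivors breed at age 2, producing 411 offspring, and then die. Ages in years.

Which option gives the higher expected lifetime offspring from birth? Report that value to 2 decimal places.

229.17

breed at age 1: R₀ = 0.68 × (48 + 0.37 × 411) = 0.68 × 200.0700 = 136.0476
delay to age 2: R₀ = 0.68 × (0.82 × 411) = 0.68 × 337.0200 = 229.1736
Higher: delay to age 2 (229.1736).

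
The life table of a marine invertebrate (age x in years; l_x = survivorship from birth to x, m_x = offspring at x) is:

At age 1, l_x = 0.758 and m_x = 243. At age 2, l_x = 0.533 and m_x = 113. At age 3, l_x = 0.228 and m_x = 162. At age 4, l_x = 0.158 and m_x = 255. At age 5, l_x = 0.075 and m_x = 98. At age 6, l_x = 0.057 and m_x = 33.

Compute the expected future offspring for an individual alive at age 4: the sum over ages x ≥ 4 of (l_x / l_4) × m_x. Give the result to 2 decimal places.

313.42

l_4 = 0.158. Conditional survival from age 4 to x is l_x / l_4.
  x=4: (0.158/0.158) × 255 = 255.0000
  x=5: (0.075/0.158) × 98 = 46.5190
  x=6: (0.057/0.158) × 33 = 11.9051
Sum = 255.0000 + 46.5190 + 11.9051 = 313.4241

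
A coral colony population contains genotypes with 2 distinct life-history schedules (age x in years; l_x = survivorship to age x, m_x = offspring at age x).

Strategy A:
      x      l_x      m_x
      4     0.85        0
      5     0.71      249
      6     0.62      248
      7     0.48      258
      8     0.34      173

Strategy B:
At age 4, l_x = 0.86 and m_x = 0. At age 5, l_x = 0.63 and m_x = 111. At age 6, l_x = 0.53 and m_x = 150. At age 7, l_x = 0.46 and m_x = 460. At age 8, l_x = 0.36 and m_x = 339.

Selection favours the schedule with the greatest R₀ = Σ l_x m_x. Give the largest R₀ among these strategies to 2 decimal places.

Strategy A: R₀ = 0.85×0 + 0.71×249 + 0.62×248 + 0.48×258 + 0.34×173 = 513.2100
Strategy B: R₀ = 0.86×0 + 0.63×111 + 0.53×150 + 0.46×460 + 0.36×339 = 483.0700
Highest R₀: strategy A with 513.2100.

513.21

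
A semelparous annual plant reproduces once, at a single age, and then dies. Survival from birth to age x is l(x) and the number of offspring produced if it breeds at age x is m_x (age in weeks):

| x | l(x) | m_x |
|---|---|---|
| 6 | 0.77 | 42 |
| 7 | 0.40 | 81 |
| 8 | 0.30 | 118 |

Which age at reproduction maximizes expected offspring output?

8

Expected offspring if breeding at age x = l(x) × m_x:
  age 6: 0.77 × 42 = 32.340
  age 7: 0.40 × 81 = 32.400
  age 8: 0.30 × 118 = 35.400
Maximum at age 8 (35.400).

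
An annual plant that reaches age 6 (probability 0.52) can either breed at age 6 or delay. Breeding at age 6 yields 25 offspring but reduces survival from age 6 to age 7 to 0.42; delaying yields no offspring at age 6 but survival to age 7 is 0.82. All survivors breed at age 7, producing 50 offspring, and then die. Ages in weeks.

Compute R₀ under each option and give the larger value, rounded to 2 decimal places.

23.92

breed at age 6: R₀ = 0.52 × (25 + 0.42 × 50) = 0.52 × 46.0000 = 23.9200
delay to age 7: R₀ = 0.52 × (0.82 × 50) = 0.52 × 41.0000 = 21.3200
Higher: breed at age 6 (23.9200).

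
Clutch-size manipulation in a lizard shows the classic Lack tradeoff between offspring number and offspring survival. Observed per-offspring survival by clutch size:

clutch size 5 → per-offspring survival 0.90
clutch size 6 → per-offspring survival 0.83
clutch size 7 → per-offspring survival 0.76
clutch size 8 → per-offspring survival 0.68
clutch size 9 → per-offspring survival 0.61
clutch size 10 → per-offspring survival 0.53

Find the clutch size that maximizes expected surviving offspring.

9

Expected surviving offspring = c × s(c):
  c=5: 5 × 0.90 = 4.500
  c=6: 6 × 0.83 = 4.980
  c=7: 7 × 0.76 = 5.320
  c=8: 8 × 0.68 = 5.440
  c=9: 9 × 0.61 = 5.490
  c=10: 10 × 0.53 = 5.300
Maximum at c = 9 (5.490 surviving offspring).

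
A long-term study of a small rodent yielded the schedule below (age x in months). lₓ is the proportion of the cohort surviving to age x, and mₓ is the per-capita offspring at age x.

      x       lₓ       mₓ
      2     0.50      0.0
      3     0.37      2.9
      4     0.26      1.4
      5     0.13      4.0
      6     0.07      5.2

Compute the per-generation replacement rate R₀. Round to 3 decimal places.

2.321

R₀ = Σ lₓ mₓ:
  age 2: 0.50 × 0.0 = 0.0000
  age 3: 0.37 × 2.9 = 1.0730
  age 4: 0.26 × 1.4 = 0.3640
  age 5: 0.13 × 4.0 = 0.5200
  age 6: 0.07 × 5.2 = 0.3640
R₀ = 0.0000 + 1.0730 + 0.3640 + 0.5200 + 0.3640 = 2.3210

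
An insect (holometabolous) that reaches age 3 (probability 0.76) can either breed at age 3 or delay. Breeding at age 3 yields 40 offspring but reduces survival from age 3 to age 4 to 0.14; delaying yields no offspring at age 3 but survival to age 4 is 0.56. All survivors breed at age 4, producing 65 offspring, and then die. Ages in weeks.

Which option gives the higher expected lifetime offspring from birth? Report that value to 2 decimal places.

37.32

breed at age 3: R₀ = 0.76 × (40 + 0.14 × 65) = 0.76 × 49.1000 = 37.3160
delay to age 4: R₀ = 0.76 × (0.56 × 65) = 0.76 × 36.4000 = 27.6640
Higher: breed at age 3 (37.3160).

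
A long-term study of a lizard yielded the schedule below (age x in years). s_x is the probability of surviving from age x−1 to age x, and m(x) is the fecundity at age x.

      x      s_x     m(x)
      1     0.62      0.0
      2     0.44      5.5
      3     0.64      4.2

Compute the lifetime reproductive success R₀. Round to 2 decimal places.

Survivorship from birth: l_x = s_1·s_2·…·s_x.
  l_1 = 0.62000
  l_2 = 0.27280
  l_3 = 0.17459
R₀ = Σ l_x m(x):
  age 1: 0.62000 × 0.0 = 0.0000
  age 2: 0.27280 × 5.5 = 1.5004
  age 3: 0.17459 × 4.2 = 0.7333
R₀ = 0.0000 + 1.5004 + 0.7333 = 2.2337

2.23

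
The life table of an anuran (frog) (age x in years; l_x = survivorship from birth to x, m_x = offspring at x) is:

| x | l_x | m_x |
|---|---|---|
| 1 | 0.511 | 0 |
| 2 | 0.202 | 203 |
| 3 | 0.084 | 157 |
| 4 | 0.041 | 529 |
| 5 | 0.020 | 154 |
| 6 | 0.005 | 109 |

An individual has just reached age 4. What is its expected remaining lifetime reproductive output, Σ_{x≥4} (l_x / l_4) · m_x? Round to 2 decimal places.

l_4 = 0.041. Conditional survival from age 4 to x is l_x / l_4.
  x=4: (0.041/0.041) × 529 = 529.0000
  x=5: (0.020/0.041) × 154 = 75.1220
  x=6: (0.005/0.041) × 109 = 13.2927
Sum = 529.0000 + 75.1220 + 13.2927 = 617.4146

617.41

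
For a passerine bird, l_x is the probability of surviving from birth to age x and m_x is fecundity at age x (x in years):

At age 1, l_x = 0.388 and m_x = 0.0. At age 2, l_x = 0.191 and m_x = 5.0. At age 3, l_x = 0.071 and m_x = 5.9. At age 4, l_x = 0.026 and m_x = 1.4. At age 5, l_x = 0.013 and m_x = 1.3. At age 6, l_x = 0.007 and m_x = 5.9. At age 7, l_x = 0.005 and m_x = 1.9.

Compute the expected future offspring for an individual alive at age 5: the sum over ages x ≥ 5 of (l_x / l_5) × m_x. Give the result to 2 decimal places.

5.21

l_5 = 0.013. Conditional survival from age 5 to x is l_x / l_5.
  x=5: (0.013/0.013) × 1.3 = 1.3000
  x=6: (0.007/0.013) × 5.9 = 3.1769
  x=7: (0.005/0.013) × 1.9 = 0.7308
Sum = 1.3000 + 3.1769 + 0.7308 = 5.2077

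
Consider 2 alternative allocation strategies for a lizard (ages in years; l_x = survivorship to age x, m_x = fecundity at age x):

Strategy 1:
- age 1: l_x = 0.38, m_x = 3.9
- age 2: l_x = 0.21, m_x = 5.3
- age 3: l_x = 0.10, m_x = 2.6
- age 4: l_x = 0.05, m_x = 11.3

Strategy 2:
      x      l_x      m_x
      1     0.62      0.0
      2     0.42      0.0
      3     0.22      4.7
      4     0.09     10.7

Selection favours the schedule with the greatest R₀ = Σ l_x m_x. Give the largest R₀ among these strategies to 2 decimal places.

3.42

Strategy 1: R₀ = 0.38×3.9 + 0.21×5.3 + 0.10×2.6 + 0.05×11.3 = 3.4200
Strategy 2: R₀ = 0.62×0.0 + 0.42×0.0 + 0.22×4.7 + 0.09×10.7 = 1.9970
Highest R₀: strategy 1 with 3.4200.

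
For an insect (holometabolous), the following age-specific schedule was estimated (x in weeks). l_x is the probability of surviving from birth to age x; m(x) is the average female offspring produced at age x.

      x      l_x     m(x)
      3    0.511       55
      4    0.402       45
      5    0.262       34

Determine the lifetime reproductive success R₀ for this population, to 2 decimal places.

55.10

R₀ = Σ l_x m(x):
  age 3: 0.511 × 55 = 28.1050
  age 4: 0.402 × 45 = 18.0900
  age 5: 0.262 × 34 = 8.9080
R₀ = 28.1050 + 18.0900 + 8.9080 = 55.1030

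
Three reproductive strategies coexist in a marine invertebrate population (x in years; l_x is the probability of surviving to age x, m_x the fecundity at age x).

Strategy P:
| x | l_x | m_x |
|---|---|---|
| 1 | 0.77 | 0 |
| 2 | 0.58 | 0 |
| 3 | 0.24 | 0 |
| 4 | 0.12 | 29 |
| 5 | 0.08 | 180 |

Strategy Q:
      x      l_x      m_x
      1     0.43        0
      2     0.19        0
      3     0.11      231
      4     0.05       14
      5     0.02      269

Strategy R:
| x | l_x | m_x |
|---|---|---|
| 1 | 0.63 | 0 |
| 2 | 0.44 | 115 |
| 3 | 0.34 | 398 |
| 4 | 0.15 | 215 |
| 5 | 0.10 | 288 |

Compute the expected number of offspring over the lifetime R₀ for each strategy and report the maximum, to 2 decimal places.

246.97

Strategy P: R₀ = 0.77×0 + 0.58×0 + 0.24×0 + 0.12×29 + 0.08×180 = 17.8800
Strategy Q: R₀ = 0.43×0 + 0.19×0 + 0.11×231 + 0.05×14 + 0.02×269 = 31.4900
Strategy R: R₀ = 0.63×0 + 0.44×115 + 0.34×398 + 0.15×215 + 0.10×288 = 246.9700
Highest R₀: strategy R with 246.9700.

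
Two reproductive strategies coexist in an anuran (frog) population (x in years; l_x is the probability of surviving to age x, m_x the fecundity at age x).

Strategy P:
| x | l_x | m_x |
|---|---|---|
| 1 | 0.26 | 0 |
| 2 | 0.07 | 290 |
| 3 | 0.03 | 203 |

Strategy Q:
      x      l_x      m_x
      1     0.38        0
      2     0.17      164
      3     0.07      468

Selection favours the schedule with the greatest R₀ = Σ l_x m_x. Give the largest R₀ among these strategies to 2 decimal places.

Strategy P: R₀ = 0.26×0 + 0.07×290 + 0.03×203 = 26.3900
Strategy Q: R₀ = 0.38×0 + 0.17×164 + 0.07×468 = 60.6400
Highest R₀: strategy Q with 60.6400.

60.64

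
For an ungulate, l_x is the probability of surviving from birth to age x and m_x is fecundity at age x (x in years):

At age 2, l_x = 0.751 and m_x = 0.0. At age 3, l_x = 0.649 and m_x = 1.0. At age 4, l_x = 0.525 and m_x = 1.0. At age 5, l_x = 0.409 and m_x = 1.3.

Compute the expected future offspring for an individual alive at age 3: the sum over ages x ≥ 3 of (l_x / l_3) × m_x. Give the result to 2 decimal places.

l_3 = 0.649. Conditional survival from age 3 to x is l_x / l_3.
  x=3: (0.649/0.649) × 1.0 = 1.0000
  x=4: (0.525/0.649) × 1.0 = 0.8089
  x=5: (0.409/0.649) × 1.3 = 0.8193
Sum = 1.0000 + 0.8089 + 0.8193 = 2.6282

2.63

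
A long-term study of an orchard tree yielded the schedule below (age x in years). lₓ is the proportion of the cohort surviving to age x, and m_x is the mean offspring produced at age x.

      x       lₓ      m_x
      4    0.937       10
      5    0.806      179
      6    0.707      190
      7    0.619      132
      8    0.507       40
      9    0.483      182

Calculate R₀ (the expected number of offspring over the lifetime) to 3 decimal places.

R₀ = Σ lₓ m_x:
  age 4: 0.937 × 10 = 9.3700
  age 5: 0.806 × 179 = 144.2740
  age 6: 0.707 × 190 = 134.3300
  age 7: 0.619 × 132 = 81.7080
  age 8: 0.507 × 40 = 20.2800
  age 9: 0.483 × 182 = 87.9060
R₀ = 9.3700 + 144.2740 + 134.3300 + 81.7080 + 20.2800 + 87.9060 = 477.8680

477.868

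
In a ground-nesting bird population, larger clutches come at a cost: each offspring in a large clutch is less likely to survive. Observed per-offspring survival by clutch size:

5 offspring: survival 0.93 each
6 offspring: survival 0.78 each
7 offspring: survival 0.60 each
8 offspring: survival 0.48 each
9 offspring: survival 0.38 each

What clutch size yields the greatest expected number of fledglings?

6

Expected fledglings = c × s(c):
  c=5: 5 × 0.93 = 4.650
  c=6: 6 × 0.78 = 4.680
  c=7: 7 × 0.60 = 4.200
  c=8: 8 × 0.48 = 3.840
  c=9: 9 × 0.38 = 3.420
Maximum at c = 6 (4.680 fledglings).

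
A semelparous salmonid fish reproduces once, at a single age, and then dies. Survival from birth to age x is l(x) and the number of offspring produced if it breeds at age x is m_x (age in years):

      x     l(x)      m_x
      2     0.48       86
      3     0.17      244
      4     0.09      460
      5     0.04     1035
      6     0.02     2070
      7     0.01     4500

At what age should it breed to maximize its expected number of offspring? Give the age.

7

Expected offspring if breeding at age x = l(x) × m_x:
  age 2: 0.48 × 86 = 41.280
  age 3: 0.17 × 244 = 41.480
  age 4: 0.09 × 460 = 41.400
  age 5: 0.04 × 1035 = 41.400
  age 6: 0.02 × 2070 = 41.400
  age 7: 0.01 × 4500 = 45.000
Maximum at age 7 (45.000).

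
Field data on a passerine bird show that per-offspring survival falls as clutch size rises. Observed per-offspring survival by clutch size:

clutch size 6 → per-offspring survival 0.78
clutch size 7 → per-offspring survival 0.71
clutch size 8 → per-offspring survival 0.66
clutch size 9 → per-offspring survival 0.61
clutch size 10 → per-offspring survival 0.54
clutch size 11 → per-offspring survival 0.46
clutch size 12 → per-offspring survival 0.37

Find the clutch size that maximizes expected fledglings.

9

Expected fledglings = c × s(c):
  c=6: 6 × 0.78 = 4.680
  c=7: 7 × 0.71 = 4.970
  c=8: 8 × 0.66 = 5.280
  c=9: 9 × 0.61 = 5.490
  c=10: 10 × 0.54 = 5.400
  c=11: 11 × 0.46 = 5.060
  c=12: 12 × 0.37 = 4.440
Maximum at c = 9 (5.490 fledglings).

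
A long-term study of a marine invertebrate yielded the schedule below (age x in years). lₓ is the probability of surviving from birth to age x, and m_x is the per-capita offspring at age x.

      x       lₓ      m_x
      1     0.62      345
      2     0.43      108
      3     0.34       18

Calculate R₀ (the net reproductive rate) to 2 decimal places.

R₀ = Σ lₓ m_x:
  age 1: 0.62 × 345 = 213.9000
  age 2: 0.43 × 108 = 46.4400
  age 3: 0.34 × 18 = 6.1200
R₀ = 213.9000 + 46.4400 + 6.1200 = 266.4600

266.46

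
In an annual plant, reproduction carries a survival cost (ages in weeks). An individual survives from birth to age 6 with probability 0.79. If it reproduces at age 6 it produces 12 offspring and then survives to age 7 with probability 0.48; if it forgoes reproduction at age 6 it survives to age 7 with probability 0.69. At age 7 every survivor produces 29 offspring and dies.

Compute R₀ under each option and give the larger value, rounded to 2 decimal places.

breed at age 6: R₀ = 0.79 × (12 + 0.48 × 29) = 0.79 × 25.9200 = 20.4768
delay to age 7: R₀ = 0.79 × (0.69 × 29) = 0.79 × 20.0100 = 15.8079
Higher: breed at age 6 (20.4768).

20.48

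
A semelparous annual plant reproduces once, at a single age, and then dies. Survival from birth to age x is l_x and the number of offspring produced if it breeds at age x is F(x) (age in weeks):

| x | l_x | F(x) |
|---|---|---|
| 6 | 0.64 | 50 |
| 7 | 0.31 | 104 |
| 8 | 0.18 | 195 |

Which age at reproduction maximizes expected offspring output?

8

Expected offspring if breeding at age x = l_x × F(x):
  age 6: 0.64 × 50 = 32.000
  age 7: 0.31 × 104 = 32.240
  age 8: 0.18 × 195 = 35.100
Maximum at age 8 (35.100).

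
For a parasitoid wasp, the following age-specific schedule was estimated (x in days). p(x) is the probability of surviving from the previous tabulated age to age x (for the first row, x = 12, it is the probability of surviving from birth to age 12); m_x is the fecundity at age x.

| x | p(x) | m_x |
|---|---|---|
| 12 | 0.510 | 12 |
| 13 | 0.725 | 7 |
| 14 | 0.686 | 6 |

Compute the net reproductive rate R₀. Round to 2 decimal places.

10.23

Survivorship from birth: l_x = p_12·p_13·…·p_x.
  l_12 = 0.51000
  l_13 = 0.36975
  l_14 = 0.25365
R₀ = Σ l_x m_x:
  age 12: 0.51000 × 12 = 6.1200
  age 13: 0.36975 × 7 = 2.5883
  age 14: 0.25365 × 6 = 1.5219
R₀ = 6.1200 + 2.5883 + 1.5219 = 10.2302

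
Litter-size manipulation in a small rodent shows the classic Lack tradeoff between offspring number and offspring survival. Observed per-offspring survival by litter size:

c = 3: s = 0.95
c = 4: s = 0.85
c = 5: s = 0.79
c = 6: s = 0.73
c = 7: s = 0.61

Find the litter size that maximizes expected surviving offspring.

Expected surviving offspring = c × s(c):
  c=3: 3 × 0.95 = 2.850
  c=4: 4 × 0.85 = 3.400
  c=5: 5 × 0.79 = 3.950
  c=6: 6 × 0.73 = 4.380
  c=7: 7 × 0.61 = 4.270
Maximum at c = 6 (4.380 surviving offspring).

6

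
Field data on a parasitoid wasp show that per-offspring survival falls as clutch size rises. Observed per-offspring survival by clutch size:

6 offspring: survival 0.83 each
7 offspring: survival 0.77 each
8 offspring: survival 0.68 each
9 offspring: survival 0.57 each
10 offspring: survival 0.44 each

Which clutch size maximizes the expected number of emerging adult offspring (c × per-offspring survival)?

Expected emerging adult offspring = c × s(c):
  c=6: 6 × 0.83 = 4.980
  c=7: 7 × 0.77 = 5.390
  c=8: 8 × 0.68 = 5.440
  c=9: 9 × 0.57 = 5.130
  c=10: 10 × 0.44 = 4.400
Maximum at c = 8 (5.440 emerging adult offspring).

8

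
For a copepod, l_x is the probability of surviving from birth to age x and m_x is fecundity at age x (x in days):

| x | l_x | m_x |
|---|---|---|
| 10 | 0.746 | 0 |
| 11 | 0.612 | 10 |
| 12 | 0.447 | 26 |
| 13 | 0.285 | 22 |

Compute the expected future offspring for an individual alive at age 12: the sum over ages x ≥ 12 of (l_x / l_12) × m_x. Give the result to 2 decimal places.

l_12 = 0.447. Conditional survival from age 12 to x is l_x / l_12.
  x=12: (0.447/0.447) × 26 = 26.0000
  x=13: (0.285/0.447) × 22 = 14.0268
Sum = 26.0000 + 14.0268 = 40.0268

40.03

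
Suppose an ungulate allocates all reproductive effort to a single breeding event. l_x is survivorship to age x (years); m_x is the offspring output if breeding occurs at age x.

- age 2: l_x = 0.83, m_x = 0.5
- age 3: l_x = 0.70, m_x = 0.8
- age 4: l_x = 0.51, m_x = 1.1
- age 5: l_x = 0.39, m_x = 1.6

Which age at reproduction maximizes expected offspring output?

5

Expected offspring if breeding at age x = l_x × m_x:
  age 2: 0.83 × 0.5 = 0.415
  age 3: 0.70 × 0.8 = 0.560
  age 4: 0.51 × 1.1 = 0.561
  age 5: 0.39 × 1.6 = 0.624
Maximum at age 5 (0.624).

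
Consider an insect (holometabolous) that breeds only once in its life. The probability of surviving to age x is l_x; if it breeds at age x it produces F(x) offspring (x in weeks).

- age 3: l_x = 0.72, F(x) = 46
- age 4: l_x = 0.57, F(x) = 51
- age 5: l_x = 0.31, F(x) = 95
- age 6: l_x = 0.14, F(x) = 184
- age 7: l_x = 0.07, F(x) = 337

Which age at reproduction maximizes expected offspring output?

Expected offspring if breeding at age x = l_x × F(x):
  age 3: 0.72 × 46 = 33.120
  age 4: 0.57 × 51 = 29.070
  age 5: 0.31 × 95 = 29.450
  age 6: 0.14 × 184 = 25.760
  age 7: 0.07 × 337 = 23.590
Maximum at age 3 (33.120).

3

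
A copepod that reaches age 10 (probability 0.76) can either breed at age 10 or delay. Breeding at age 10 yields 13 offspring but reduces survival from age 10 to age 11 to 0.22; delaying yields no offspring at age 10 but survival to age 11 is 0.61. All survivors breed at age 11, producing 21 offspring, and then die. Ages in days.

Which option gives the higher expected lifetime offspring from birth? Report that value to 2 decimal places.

breed at age 10: R₀ = 0.76 × (13 + 0.22 × 21) = 0.76 × 17.6200 = 13.3912
delay to age 11: R₀ = 0.76 × (0.61 × 21) = 0.76 × 12.8100 = 9.7356
Higher: breed at age 10 (13.3912).

13.39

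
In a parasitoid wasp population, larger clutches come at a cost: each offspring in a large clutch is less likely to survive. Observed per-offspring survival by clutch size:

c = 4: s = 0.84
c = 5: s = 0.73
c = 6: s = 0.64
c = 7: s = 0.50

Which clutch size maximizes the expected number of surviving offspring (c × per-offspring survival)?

Expected surviving offspring = c × s(c):
  c=4: 4 × 0.84 = 3.360
  c=5: 5 × 0.73 = 3.650
  c=6: 6 × 0.64 = 3.840
  c=7: 7 × 0.50 = 3.500
Maximum at c = 6 (3.840 surviving offspring).

6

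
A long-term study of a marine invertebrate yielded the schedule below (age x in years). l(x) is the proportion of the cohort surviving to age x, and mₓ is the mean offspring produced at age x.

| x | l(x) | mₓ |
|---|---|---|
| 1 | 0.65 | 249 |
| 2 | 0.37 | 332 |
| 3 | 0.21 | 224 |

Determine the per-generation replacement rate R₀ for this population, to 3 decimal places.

331.730

R₀ = Σ l(x) mₓ:
  age 1: 0.65 × 249 = 161.8500
  age 2: 0.37 × 332 = 122.8400
  age 3: 0.21 × 224 = 47.0400
R₀ = 161.8500 + 122.8400 + 47.0400 = 331.7300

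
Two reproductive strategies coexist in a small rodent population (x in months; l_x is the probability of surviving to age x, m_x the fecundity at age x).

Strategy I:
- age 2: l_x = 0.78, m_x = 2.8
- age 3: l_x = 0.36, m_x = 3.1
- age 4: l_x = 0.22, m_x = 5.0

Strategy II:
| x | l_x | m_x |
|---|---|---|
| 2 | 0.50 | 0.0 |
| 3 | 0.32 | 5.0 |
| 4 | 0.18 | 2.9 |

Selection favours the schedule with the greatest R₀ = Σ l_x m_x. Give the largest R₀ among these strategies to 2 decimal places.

Strategy I: R₀ = 0.78×2.8 + 0.36×3.1 + 0.22×5.0 = 4.4000
Strategy II: R₀ = 0.50×0.0 + 0.32×5.0 + 0.18×2.9 = 2.1220
Highest R₀: strategy I with 4.4000.

4.40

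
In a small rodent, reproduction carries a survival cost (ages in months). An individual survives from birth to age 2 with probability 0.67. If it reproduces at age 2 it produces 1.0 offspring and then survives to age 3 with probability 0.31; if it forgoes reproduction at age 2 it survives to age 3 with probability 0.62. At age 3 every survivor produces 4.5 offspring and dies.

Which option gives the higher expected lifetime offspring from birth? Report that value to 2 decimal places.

breed at age 2: R₀ = 0.67 × (1.0 + 0.31 × 4.5) = 0.67 × 2.3950 = 1.6047
delay to age 3: R₀ = 0.67 × (0.62 × 4.5) = 0.67 × 2.7900 = 1.8693
Higher: delay to age 3 (1.8693).

1.87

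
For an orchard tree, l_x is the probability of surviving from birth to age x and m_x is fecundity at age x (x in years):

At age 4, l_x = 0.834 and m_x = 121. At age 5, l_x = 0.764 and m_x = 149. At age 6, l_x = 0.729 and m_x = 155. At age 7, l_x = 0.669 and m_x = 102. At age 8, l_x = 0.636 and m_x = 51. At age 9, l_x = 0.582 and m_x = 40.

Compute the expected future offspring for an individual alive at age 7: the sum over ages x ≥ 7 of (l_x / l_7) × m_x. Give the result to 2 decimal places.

185.28

l_7 = 0.669. Conditional survival from age 7 to x is l_x / l_7.
  x=7: (0.669/0.669) × 102 = 102.0000
  x=8: (0.636/0.669) × 51 = 48.4843
  x=9: (0.582/0.669) × 40 = 34.7982
Sum = 102.0000 + 48.4843 + 34.7982 = 185.2825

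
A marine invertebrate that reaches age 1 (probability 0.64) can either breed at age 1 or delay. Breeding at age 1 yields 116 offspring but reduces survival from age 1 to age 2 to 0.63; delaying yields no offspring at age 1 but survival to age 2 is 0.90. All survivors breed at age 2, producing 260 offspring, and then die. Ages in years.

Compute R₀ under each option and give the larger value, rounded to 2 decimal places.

breed at age 1: R₀ = 0.64 × (116 + 0.63 × 260) = 0.64 × 279.8000 = 179.0720
delay to age 2: R₀ = 0.64 × (0.90 × 260) = 0.64 × 234.0000 = 149.7600
Higher: breed at age 1 (179.0720).

179.07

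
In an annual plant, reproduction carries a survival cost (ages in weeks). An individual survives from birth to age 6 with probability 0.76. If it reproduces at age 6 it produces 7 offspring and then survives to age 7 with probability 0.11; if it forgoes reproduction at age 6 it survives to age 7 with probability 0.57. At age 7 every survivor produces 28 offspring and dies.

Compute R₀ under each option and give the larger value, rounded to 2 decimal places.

12.13

breed at age 6: R₀ = 0.76 × (7 + 0.11 × 28) = 0.76 × 10.0800 = 7.6608
delay to age 7: R₀ = 0.76 × (0.57 × 28) = 0.76 × 15.9600 = 12.1296
Higher: delay to age 7 (12.1296).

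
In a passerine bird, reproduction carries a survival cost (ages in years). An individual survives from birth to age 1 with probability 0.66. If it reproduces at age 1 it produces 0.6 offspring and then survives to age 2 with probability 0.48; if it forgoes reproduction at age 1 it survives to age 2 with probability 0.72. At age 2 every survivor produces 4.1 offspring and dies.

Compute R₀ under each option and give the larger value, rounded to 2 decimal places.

1.95

breed at age 1: R₀ = 0.66 × (0.6 + 0.48 × 4.1) = 0.66 × 2.5680 = 1.6949
delay to age 2: R₀ = 0.66 × (0.72 × 4.1) = 0.66 × 2.9520 = 1.9483
Higher: delay to age 2 (1.9483).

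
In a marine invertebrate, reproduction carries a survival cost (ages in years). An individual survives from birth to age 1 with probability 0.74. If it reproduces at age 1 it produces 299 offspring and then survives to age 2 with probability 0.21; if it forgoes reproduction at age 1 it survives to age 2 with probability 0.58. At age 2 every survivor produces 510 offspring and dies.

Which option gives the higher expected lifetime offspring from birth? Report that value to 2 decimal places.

300.51

breed at age 1: R₀ = 0.74 × (299 + 0.21 × 510) = 0.74 × 406.1000 = 300.5140
delay to age 2: R₀ = 0.74 × (0.58 × 510) = 0.74 × 295.8000 = 218.8920
Higher: breed at age 1 (300.5140).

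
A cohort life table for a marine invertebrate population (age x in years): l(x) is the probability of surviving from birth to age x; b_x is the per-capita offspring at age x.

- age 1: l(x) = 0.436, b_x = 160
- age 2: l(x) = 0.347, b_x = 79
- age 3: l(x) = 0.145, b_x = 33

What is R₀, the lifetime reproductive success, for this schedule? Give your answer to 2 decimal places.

R₀ = Σ l(x) b_x:
  age 1: 0.436 × 160 = 69.7600
  age 2: 0.347 × 79 = 27.4130
  age 3: 0.145 × 33 = 4.7850
R₀ = 69.7600 + 27.4130 + 4.7850 = 101.9580

101.96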